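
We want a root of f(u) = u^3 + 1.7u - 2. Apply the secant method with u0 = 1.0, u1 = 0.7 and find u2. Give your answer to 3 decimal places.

f(1.0) = 0.70000, f(0.7) = -0.46700
u2 = 0.70000 − (-0.46700)·(0.70000 − 1.00000) / (-0.46700 − 0.70000) = 0.70000 − (0.14010)/(-1.16700) = 0.82005

0.820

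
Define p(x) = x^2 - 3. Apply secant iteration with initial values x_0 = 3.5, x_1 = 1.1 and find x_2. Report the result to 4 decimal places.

1.4891

p(3.5) = 9.250000, p(1.1) = -1.790000
x_2 = 1.100000 − (-1.790000)·(1.100000 − 3.500000) / (-1.790000 − 9.250000) = 1.100000 − (4.296000)/(-11.040000) = 1.489130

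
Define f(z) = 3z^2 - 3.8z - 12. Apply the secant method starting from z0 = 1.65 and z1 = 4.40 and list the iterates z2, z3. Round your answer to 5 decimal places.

2.35401, 2.61650

f(1.65) = -10.1025000, f(4.40) = 29.3600000
z2 = 4.4000000 − 29.3600000·(4.4000000 − 1.6500000) / (29.3600000 − (-10.1025000)) = 4.4000000 − (80.7400000)/(39.4625000) = 2.3540070
f(2.3540070) = -4.3211801
z3 = 2.3540070 − (-4.3211801)·(2.3540070 − 4.4000000) / (-4.3211801 − 29.3600000) = 2.3540070 − (8.8411043)/(-33.6811801) = 2.6165009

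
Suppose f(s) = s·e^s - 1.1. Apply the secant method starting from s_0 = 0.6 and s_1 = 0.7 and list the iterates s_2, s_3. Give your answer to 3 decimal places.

f(0.6) = -0.00673, f(0.7) = 0.30963
s_2 = 0.70000 − 0.30963·(0.70000 − 0.60000) / (0.30963 − (-0.00673)) = 0.70000 − (0.03096)/(0.31636) = 0.60213
f(0.60213) = -0.00052
s_3 = 0.60213 − (-0.00052)·(0.60213 − 0.70000) / (-0.00052 − 0.30963) = 0.60213 − (0.00005)/(-0.31014) = 0.60229

0.602, 0.602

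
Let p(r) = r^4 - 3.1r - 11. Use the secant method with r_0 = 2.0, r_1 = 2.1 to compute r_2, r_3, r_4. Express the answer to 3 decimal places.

2.038, 2.040, 2.040

p(2.0) = -1.20000, p(2.1) = 1.93810
r_2 = 2.10000 − 1.93810·(2.10000 − 2.00000) / (1.93810 − (-1.20000)) = 2.10000 − (0.19381)/(3.13810) = 2.03824
p(2.03824) = -0.05933
r_3 = 2.03824 − (-0.05933)·(2.03824 − 2.10000) / (-0.05933 − 1.93810) = 2.03824 − (0.00366)/(-1.99743) = 2.04007
p(2.04007) = -0.00280
r_4 = 2.04007 − (-0.00280)·(2.04007 − 2.03824) / (-0.00280 − (-0.05933)) = 2.04007 − (-0.00001)/(0.05653) = 2.04016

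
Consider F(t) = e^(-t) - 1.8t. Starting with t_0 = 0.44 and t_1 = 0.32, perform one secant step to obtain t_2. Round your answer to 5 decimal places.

0.38044

F(0.44) = -0.1479636, F(0.32) = 0.1501490
t_2 = 0.3200000 − 0.1501490·(0.3200000 − 0.4400000) / (0.1501490 − (-0.1479636)) = 0.3200000 − (-0.0180179)/(0.2981126) = 0.3804399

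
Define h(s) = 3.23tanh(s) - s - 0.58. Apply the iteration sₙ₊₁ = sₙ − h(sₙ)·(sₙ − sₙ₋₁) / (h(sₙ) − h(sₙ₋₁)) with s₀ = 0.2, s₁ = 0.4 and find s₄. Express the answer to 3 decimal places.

0.269

h(0.2) = -0.14248, h(0.4) = 0.24724
s₂ = 0.40000 − 0.24724·(0.40000 − 0.20000) / (0.24724 − (-0.14248)) = 0.40000 − (0.04945)/(0.38971) = 0.27312
h(0.27312) = 0.00776
s₃ = 0.27312 − 0.00776·(0.27312 − 0.40000) / (0.00776 − 0.24724) = 0.27312 − (-0.00098)/(-0.23948) = 0.26901
h(0.26901) = -0.00048
s₄ = 0.26901 − (-0.00048)·(0.26901 − 0.27312) / (-0.00048 − 0.00776) = 0.26901 − (0.00000)/(-0.00823) = 0.26925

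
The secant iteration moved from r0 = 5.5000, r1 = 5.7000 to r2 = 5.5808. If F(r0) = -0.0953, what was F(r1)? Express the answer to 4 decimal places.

The secant line through (5.5000, -0.0953) and (5.7000, F(r1)) crosses zero at r2 = 5.5808.
So (5.5000, -0.0953), (5.7000, F(r1)), (5.5808, 0) are collinear:
F(r1) = -0.0953 · (5.7000 − 5.5808) / (5.5000 − 5.5808) = -0.0953 · (0.119200)/(-0.080800) = 0.140591

0.1406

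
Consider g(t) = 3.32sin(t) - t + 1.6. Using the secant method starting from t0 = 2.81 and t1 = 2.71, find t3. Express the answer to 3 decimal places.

2.779

g(2.81) = -0.12918, g(2.71) = 0.27882
t2 = 2.71000 − 0.27882·(2.71000 − 2.81000) / (0.27882 − (-0.12918)) = 2.71000 − (-0.02788)/(0.40799) = 2.77834
g(2.77834) = 0.00132
t3 = 2.77834 − 0.00132·(2.77834 − 2.71000) / (0.00132 − 0.27882) = 2.77834 − (0.00009)/(-0.27750) = 2.77866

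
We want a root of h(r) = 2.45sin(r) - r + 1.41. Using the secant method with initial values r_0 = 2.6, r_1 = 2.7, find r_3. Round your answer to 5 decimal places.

2.62343

h(2.6) = 0.0729784, h(2.7) = -0.2429193
r_2 = 2.7000000 − (-0.2429193)·(2.7000000 − 2.6000000) / (-0.2429193 − 0.0729784) = 2.7000000 − (-0.0242919)/(-0.3158977) = 2.6231019
h(2.6231019) = 0.0010442
r_3 = 2.6231019 − 0.0010442·(2.6231019 − 2.7000000) / (0.0010442 − (-0.2429193)) = 2.6231019 − (-0.0000803)/(0.2439635) = 2.6234310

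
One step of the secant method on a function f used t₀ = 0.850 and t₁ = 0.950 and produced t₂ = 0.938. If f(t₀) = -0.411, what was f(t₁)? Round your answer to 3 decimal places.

0.056

The secant line through (0.850, -0.411) and (0.950, f(t₁)) crosses zero at t₂ = 0.938.
So (0.850, -0.411), (0.950, f(t₁)), (0.938, 0) are collinear:
f(t₁) = -0.411 · (0.950 − 0.938) / (0.850 − 0.938) = -0.411 · (0.01200)/(-0.08800) = 0.05605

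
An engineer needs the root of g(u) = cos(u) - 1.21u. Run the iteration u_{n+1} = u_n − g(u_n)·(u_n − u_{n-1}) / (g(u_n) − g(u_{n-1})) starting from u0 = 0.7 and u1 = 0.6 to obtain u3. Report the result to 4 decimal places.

0.6553

g(0.7) = -0.082158, g(0.6) = 0.099336
u2 = 0.600000 − 0.099336·(0.600000 − 0.700000) / (0.099336 − (-0.082158)) = 0.600000 − (-0.009934)/(0.181493) = 0.654732
g(0.654732) = 0.000985
u3 = 0.654732 − 0.000985·(0.654732 − 0.600000) / (0.000985 − 0.099336) = 0.654732 − (0.000054)/(-0.098351) = 0.655280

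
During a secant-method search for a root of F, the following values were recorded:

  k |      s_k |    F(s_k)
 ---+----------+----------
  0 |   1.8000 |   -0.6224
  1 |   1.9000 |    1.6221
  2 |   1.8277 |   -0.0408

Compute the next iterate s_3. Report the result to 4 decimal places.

s_3 = 1.8277 − (-0.0408)·(1.8277 − 1.9000) / (-0.0408 − 1.6221)
   = 1.8277 − (0.002950)/(-1.662900) = 1.829474

1.8295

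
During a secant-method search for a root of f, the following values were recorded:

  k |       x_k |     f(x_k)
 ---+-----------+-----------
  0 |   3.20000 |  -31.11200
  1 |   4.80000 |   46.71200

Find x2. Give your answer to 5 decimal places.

3.83964

x2 = 4.80000 − 46.71200·(4.80000 − 3.20000) / (46.71200 − (-31.11200))
   = 4.80000 − (74.7392000)/(77.8240000) = 3.8396382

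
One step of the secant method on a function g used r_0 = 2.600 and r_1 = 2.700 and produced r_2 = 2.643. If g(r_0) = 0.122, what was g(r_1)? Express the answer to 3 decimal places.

The secant line through (2.600, 0.122) and (2.700, g(r_1)) crosses zero at r_2 = 2.643.
So (2.600, 0.122), (2.700, g(r_1)), (2.643, 0) are collinear:
g(r_1) = 0.122 · (2.700 − 2.643) / (2.600 − 2.643) = 0.122 · (0.05700)/(-0.04300) = -0.16172

-0.162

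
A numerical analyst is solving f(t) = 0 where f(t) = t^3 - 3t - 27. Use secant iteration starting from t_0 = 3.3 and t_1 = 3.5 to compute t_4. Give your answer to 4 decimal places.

3.3321

f(3.3) = -0.963000, f(3.5) = 5.375000
t_2 = 3.500000 − 5.375000·(3.500000 − 3.300000) / (5.375000 − (-0.963000)) = 3.500000 − (1.075000)/(6.338000) = 3.330388
f(3.330388) = -0.052214
t_3 = 3.330388 − (-0.052214)·(3.330388 − 3.500000) / (-0.052214 − 5.375000) = 3.330388 − (0.008856)/(-5.427214) = 3.332020
f(3.332020) = -0.002786
t_4 = 3.332020 − (-0.002786)·(3.332020 − 3.330388) / (-0.002786 − (-0.052214)) = 3.332020 − (-0.000005)/(0.049428) = 3.332112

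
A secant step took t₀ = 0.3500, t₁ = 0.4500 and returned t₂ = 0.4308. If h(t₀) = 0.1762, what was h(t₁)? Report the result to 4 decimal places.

The secant line through (0.3500, 0.1762) and (0.4500, h(t₁)) crosses zero at t₂ = 0.4308.
So (0.3500, 0.1762), (0.4500, h(t₁)), (0.4308, 0) are collinear:
h(t₁) = 0.1762 · (0.4500 − 0.4308) / (0.3500 − 0.4308) = 0.1762 · (0.019200)/(-0.080800) = -0.041869

-0.0419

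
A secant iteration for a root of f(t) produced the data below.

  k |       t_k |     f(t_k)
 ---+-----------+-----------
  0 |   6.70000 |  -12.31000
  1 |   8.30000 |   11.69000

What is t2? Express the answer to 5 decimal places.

7.52067

t2 = 8.30000 − 11.69000·(8.30000 − 6.70000) / (11.69000 − (-12.31000))
   = 8.30000 − (18.7040000)/(24.0000000) = 7.5206667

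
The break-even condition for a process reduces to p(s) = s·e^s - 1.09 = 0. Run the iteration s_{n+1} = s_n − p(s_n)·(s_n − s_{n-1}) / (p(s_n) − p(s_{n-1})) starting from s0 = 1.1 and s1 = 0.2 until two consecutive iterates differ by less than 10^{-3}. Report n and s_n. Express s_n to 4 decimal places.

n = 6, s_n = 0.5989

p(1.1) = 2.214583, p(0.2) = -0.845719
s2 = 0.200000 − (-0.845719)·(-0.900000)/(-3.060302) = 0.448716;  |Δ| = 0.248716
p(0.448716) = -0.387175
s3 = 0.448716 − (-0.387175)·(0.248716)/(0.458544) = 0.658722;  |Δ| = 0.210006
p(0.658722) = 0.182863
s4 = 0.658722 − 0.182863·(0.210006)/(0.570038) = 0.591354;  |Δ| = 0.067368
p(0.591354) = -0.021758
s5 = 0.591354 − (-0.021758)·(-0.067368)/(-0.204621) = 0.598518;  |Δ| = 0.007163
p(0.598518) = -0.001045
s6 = 0.598518 − (-0.001045)·(0.007163)/(0.020713) = 0.598879;  |Δ| = 0.000361
|s6 − s5| = 0.000361 < 10^{-3}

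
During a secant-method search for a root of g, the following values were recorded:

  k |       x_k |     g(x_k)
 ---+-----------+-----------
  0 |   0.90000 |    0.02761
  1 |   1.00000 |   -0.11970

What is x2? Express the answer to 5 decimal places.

x2 = 1.00000 − (-0.11970)·(1.00000 − 0.90000) / (-0.11970 − 0.02761)
   = 1.00000 − (-0.0119700)/(-0.1473100) = 0.9187428

0.91874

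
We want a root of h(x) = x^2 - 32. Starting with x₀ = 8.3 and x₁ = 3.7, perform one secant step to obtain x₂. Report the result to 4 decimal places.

5.2258

h(8.3) = 36.890000, h(3.7) = -18.310000
x₂ = 3.700000 − (-18.310000)·(3.700000 − 8.300000) / (-18.310000 − 36.890000) = 3.700000 − (84.226000)/(-55.200000) = 5.225833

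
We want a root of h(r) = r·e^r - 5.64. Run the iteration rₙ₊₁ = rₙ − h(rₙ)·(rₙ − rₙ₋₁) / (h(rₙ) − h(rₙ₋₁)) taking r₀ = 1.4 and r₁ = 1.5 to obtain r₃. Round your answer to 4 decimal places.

h(1.4) = 0.037280, h(1.5) = 1.082534
r₂ = 1.500000 − 1.082534·(1.500000 − 1.400000) / (1.082534 − 0.037280) = 1.500000 − (0.108253)/(1.045254) = 1.396433
h(1.396433) = 0.002656
r₃ = 1.396433 − 0.002656·(1.396433 − 1.500000) / (0.002656 − 1.082534) = 1.396433 − (-0.000275)/(-1.079878) = 1.396179

1.3962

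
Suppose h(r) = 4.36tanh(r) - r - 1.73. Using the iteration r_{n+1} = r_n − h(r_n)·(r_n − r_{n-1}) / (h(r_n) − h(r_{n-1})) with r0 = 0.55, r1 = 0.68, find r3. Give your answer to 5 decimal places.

0.59431

h(0.55) = -0.0977319, h(0.68) = 0.1690246
r2 = 0.6800000 − 0.1690246·(0.6800000 − 0.5500000) / (0.1690246 − (-0.0977319)) = 0.6800000 − (0.0219732)/(0.2667564) = 0.5976283
h(0.5976283) = 0.0065402
r3 = 0.5976283 − 0.0065402·(0.5976283 − 0.6800000) / (0.0065402 − 0.1690246) = 0.5976283 − (-0.0005387)/(-0.1624844) = 0.5943127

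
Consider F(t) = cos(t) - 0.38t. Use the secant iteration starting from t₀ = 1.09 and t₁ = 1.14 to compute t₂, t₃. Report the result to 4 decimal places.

1.1278, 1.1279

F(1.09) = 0.048285, F(1.14) = -0.015605
t₂ = 1.140000 − (-0.015605)·(1.140000 − 1.090000) / (-0.015605 − 0.048285) = 1.140000 − (-0.000780)/(-0.063891) = 1.127787
F(1.127787) = 0.000101
t₃ = 1.127787 − 0.000101·(1.127787 − 1.140000) / (0.000101 − (-0.015605)) = 1.127787 − (-0.000001)/(0.015706) = 1.127866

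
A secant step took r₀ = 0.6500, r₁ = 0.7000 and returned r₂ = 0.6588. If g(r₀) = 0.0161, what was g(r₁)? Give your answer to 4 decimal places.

-0.0754

The secant line through (0.6500, 0.0161) and (0.7000, g(r₁)) crosses zero at r₂ = 0.6588.
So (0.6500, 0.0161), (0.7000, g(r₁)), (0.6588, 0) are collinear:
g(r₁) = 0.0161 · (0.7000 − 0.6588) / (0.6500 − 0.6588) = 0.0161 · (0.041200)/(-0.008800) = -0.075377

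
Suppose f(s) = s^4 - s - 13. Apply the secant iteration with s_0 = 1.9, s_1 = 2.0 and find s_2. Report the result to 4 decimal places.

1.9651

f(1.9) = -1.867900, f(2.0) = 1.000000
s_2 = 2.000000 − 1.000000·(2.000000 − 1.900000) / (1.000000 − (-1.867900)) = 2.000000 − (0.100000)/(2.867900) = 1.965131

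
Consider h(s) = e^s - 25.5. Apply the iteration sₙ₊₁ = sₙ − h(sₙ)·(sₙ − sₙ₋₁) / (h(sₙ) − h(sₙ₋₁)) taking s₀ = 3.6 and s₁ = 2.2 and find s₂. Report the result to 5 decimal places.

3.03650

h(3.6) = 11.0982344, h(2.2) = -16.4749865
s₂ = 2.2000000 − (-16.4749865)·(2.2000000 − 3.6000000) / (-16.4749865 − 11.0982344) = 2.2000000 − (23.0649811)/(-27.5732209) = 3.0364993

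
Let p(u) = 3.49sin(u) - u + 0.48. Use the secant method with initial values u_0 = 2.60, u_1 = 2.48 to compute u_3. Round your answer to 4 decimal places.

p(2.60) = -0.320900, p(2.48) = 0.144166
u_2 = 2.480000 − 0.144166·(2.480000 − 2.600000) / (0.144166 − (-0.320900)) = 2.480000 − (-0.017300)/(0.465066) = 2.517199
p(2.517199) = 0.003075
u_3 = 2.517199 − 0.003075·(2.517199 − 2.480000) / (0.003075 − 0.144166) = 2.517199 − (0.000114)/(-0.141092) = 2.518009

2.5180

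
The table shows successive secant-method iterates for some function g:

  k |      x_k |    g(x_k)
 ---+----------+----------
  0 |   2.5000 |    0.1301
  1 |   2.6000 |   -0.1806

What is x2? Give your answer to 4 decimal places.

2.5419

x2 = 2.6000 − (-0.1806)·(2.6000 − 2.5000) / (-0.1806 − 0.1301)
   = 2.6000 − (-0.018060)/(-0.310700) = 2.541873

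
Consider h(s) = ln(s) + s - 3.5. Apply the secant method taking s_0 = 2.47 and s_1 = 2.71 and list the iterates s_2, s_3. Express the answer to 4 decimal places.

h(2.47) = -0.125782, h(2.71) = 0.206949
s_2 = 2.710000 − 0.206949·(2.710000 − 2.470000) / (0.206949 − (-0.125782)) = 2.710000 − (0.049668)/(0.332730) = 2.560727
h(2.560727) = 0.001018
s_3 = 2.560727 − 0.001018·(2.560727 − 2.710000) / (0.001018 − 0.206949) = 2.560727 − (-0.000152)/(-0.205930) = 2.559989

2.5607, 2.5600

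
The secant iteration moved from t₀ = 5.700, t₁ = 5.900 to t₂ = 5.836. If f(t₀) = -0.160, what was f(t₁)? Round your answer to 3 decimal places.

The secant line through (5.700, -0.160) and (5.900, f(t₁)) crosses zero at t₂ = 5.836.
So (5.700, -0.160), (5.900, f(t₁)), (5.836, 0) are collinear:
f(t₁) = -0.160 · (5.900 − 5.836) / (5.700 − 5.836) = -0.160 · (0.06400)/(-0.13600) = 0.07529

0.075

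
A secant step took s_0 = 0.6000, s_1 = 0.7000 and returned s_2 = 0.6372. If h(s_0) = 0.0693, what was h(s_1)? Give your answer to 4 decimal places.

-0.1170

The secant line through (0.6000, 0.0693) and (0.7000, h(s_1)) crosses zero at s_2 = 0.6372.
So (0.6000, 0.0693), (0.7000, h(s_1)), (0.6372, 0) are collinear:
h(s_1) = 0.0693 · (0.7000 − 0.6372) / (0.6000 − 0.6372) = 0.0693 · (0.062800)/(-0.037200) = -0.116990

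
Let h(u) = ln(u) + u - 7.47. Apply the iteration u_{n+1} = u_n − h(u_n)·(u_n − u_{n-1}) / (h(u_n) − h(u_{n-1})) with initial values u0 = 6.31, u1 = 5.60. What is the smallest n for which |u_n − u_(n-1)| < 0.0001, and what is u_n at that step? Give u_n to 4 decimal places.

h(6.31) = 0.682136, h(5.60) = -0.147233
u2 = 5.600000 − (-0.147233)·(-0.710000)/(-0.829369) = 5.726042;  |Δ| = 0.126042
h(5.726042) = 0.001067
u3 = 5.726042 − 0.001067·(0.126042)/(0.148300) = 5.725136;  |Δ| = 0.000907
h(5.725136) = 0.000002
u4 = 5.725136 − 0.000002·(-0.000907)/(-0.001065) = 5.725134;  |Δ| = 0.000001
|u4 − u3| = 0.000001 < 0.0001

n = 4, u_n = 5.7251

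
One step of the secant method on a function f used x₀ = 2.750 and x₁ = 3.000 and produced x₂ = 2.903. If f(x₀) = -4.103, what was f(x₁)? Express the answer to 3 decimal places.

2.601

The secant line through (2.750, -4.103) and (3.000, f(x₁)) crosses zero at x₂ = 2.903.
So (2.750, -4.103), (3.000, f(x₁)), (2.903, 0) are collinear:
f(x₁) = -4.103 · (3.000 − 2.903) / (2.750 − 2.903) = -4.103 · (0.09700)/(-0.15300) = 2.60125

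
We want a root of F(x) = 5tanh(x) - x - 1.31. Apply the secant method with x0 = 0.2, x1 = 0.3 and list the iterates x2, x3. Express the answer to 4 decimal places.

F(0.2) = -0.523123, F(0.3) = -0.153437
x2 = 0.300000 − (-0.153437)·(0.300000 − 0.200000) / (-0.153437 − (-0.523123)) = 0.300000 − (-0.015344)/(0.369686) = 0.341505
F(0.341505) = -0.007405
x3 = 0.341505 − (-0.007405)·(0.341505 − 0.300000) / (-0.007405 − (-0.153437)) = 0.341505 − (-0.000307)/(0.146032) = 0.343609

0.3415, 0.3436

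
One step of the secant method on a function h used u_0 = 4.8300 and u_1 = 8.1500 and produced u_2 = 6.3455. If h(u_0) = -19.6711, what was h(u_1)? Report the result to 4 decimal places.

The secant line through (4.8300, -19.6711) and (8.1500, h(u_1)) crosses zero at u_2 = 6.3455.
So (4.8300, -19.6711), (8.1500, h(u_1)), (6.3455, 0) are collinear:
h(u_1) = -19.6711 · (8.1500 − 6.3455) / (4.8300 − 6.3455) = -19.6711 · (1.804500)/(-1.515500) = 23.422303

23.4223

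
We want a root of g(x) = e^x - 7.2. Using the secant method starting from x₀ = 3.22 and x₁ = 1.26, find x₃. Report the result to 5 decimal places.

2.13748

g(3.22) = 17.8281202, g(1.26) = -3.6745785
x₂ = 1.2600000 − (-3.6745785)·(1.2600000 − 3.2200000) / (-3.6745785 − 17.8281202) = 1.2600000 − (7.2021739)/(-21.5026987) = 1.5949428
g(1.5949428) = -2.2719529
x₃ = 1.5949428 − (-2.2719529)·(1.5949428 − 1.2600000) / (-2.2719529 − (-3.6745785)) = 1.5949428 − (-0.7609742)/(1.4026256) = 2.1374783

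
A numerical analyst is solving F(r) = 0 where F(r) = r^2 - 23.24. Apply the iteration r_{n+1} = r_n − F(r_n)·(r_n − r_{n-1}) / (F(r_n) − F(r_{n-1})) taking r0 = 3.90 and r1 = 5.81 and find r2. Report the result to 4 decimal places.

4.7270

F(3.90) = -8.030000, F(5.81) = 10.516100
r2 = 5.810000 − 10.516100·(5.810000 − 3.900000) / (10.516100 − (-8.030000)) = 5.810000 − (20.085751)/(18.546100) = 4.726982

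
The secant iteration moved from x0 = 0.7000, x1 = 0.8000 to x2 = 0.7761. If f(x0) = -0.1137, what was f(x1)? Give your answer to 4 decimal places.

0.0357

The secant line through (0.7000, -0.1137) and (0.8000, f(x1)) crosses zero at x2 = 0.7761.
So (0.7000, -0.1137), (0.8000, f(x1)), (0.7761, 0) are collinear:
f(x1) = -0.1137 · (0.8000 − 0.7761) / (0.7000 − 0.7761) = -0.1137 · (0.023900)/(-0.076100) = 0.035709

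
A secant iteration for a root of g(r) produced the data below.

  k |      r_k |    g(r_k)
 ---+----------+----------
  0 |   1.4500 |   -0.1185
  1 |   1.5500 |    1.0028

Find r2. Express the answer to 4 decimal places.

1.4606

r2 = 1.5500 − 1.0028·(1.5500 − 1.4500) / (1.0028 − (-0.1185))
   = 1.5500 − (0.100280)/(1.121300) = 1.460568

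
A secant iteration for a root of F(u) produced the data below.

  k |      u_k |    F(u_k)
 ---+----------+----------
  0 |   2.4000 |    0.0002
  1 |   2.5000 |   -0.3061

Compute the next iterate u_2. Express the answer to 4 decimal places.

u_2 = 2.5000 − (-0.3061)·(2.5000 − 2.4000) / (-0.3061 − 0.0002)
   = 2.5000 − (-0.030610)/(-0.306300) = 2.400065

2.4001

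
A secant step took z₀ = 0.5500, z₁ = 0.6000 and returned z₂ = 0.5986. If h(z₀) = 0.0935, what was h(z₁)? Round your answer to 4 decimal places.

-0.0027

The secant line through (0.5500, 0.0935) and (0.6000, h(z₁)) crosses zero at z₂ = 0.5986.
So (0.5500, 0.0935), (0.6000, h(z₁)), (0.5986, 0) are collinear:
h(z₁) = 0.0935 · (0.6000 − 0.5986) / (0.5500 − 0.5986) = 0.0935 · (0.001400)/(-0.048600) = -0.002693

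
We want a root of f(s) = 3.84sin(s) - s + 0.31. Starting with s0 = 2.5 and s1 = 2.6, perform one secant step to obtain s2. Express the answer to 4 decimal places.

2.5258

f(2.5) = 0.108133, f(2.6) = -0.310475
s2 = 2.600000 − (-0.310475)·(2.600000 − 2.500000) / (-0.310475 − 0.108133) = 2.600000 − (-0.031047)/(-0.418608) = 2.525832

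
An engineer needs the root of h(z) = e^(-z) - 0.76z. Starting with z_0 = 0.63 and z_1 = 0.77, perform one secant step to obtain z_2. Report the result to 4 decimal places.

h(0.63) = 0.053792, h(0.77) = -0.122187
z_2 = 0.770000 − (-0.122187)·(0.770000 − 0.630000) / (-0.122187 − 0.053792) = 0.770000 − (-0.017106)/(-0.175979) = 0.672794

0.6728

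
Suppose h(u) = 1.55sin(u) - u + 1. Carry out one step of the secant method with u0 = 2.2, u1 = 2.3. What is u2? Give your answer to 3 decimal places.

h(2.2) = 0.05317, h(2.3) = -0.14416
u2 = 2.30000 − (-0.14416)·(2.30000 − 2.20000) / (-0.14416 − 0.05317) = 2.30000 − (-0.01442)/(-0.19733) = 2.22694

2.227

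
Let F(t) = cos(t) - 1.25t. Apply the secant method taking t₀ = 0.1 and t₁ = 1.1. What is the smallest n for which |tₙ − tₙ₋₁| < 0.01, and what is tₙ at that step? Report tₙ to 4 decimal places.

n = 4, tₙ = 0.6412

F(0.1) = 0.870004, F(1.1) = -0.921404
t₂ = 1.100000 − (-0.921404)·(1.000000)/(-1.791408) = 0.585654;  |Δ| = 0.514346
F(0.585654) = 0.101284
t₃ = 0.585654 − 0.101284·(-0.514346)/(1.022687) = 0.636593;  |Δ| = 0.050939
F(0.636593) = 0.008385
t₄ = 0.636593 − 0.008385·(0.050939)/(-0.092899) = 0.641190;  |Δ| = 0.004597
|t₄ − t₃| = 0.004597 < 0.01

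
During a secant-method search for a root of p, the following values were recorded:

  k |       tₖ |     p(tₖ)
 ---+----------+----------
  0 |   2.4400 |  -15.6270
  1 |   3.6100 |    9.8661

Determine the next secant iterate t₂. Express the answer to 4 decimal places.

3.1572

t₂ = 3.6100 − 9.8661·(3.6100 − 2.4400) / (9.8661 − (-15.6270))
   = 3.6100 − (11.543337)/(25.493100) = 3.157198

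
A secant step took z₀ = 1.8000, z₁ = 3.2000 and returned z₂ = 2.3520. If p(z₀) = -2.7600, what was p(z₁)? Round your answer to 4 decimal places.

4.2400

The secant line through (1.8000, -2.7600) and (3.2000, p(z₁)) crosses zero at z₂ = 2.3520.
So (1.8000, -2.7600), (3.2000, p(z₁)), (2.3520, 0) are collinear:
p(z₁) = -2.7600 · (3.2000 − 2.3520) / (1.8000 − 2.3520) = -2.7600 · (0.848000)/(-0.552000) = 4.240000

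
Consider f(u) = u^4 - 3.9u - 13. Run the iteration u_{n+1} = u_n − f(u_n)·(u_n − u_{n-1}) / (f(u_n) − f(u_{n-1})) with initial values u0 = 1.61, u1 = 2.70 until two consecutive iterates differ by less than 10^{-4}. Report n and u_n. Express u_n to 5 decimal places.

f(1.61) = -12.5600176, f(2.70) = 29.6141000
u2 = 2.7000000 − 29.6141000·(1.0900000)/(42.1741176) = 1.9346166;  |Δ| = 0.7653834
f(1.9346166) = -6.5368913
u3 = 1.9346166 − (-6.5368913)·(-0.7653834)/(-36.1509913) = 2.0730147;  |Δ| = 0.1383981
f(2.0730147) = -2.6171970
u4 = 2.0730147 − (-2.6171970)·(0.1383981)/(3.9196943) = 2.1654237;  |Δ| = 0.0924090
f(2.1654237) = 0.5421296
u5 = 2.1654237 − 0.5421296·(0.0924090)/(3.1593266) = 2.1495666;  |Δ| = 0.0158571
f(2.1495666) = -0.0330261
u6 = 2.1495666 − (-0.0330261)·(-0.0158571)/(-0.5751557) = 2.1504772;  |Δ| = 0.0009105
f(2.1504772) = -0.0003793
u7 = 2.1504772 − (-0.0003793)·(0.0009105)/(0.0326468) = 2.1504877;  |Δ| = 0.0000106
|u7 − u6| = 0.0000106 < 10^{-4}

n = 7, u_n = 2.15049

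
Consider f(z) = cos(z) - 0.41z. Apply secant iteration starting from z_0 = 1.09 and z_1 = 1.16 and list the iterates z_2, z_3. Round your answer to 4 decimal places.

f(1.09) = 0.015585, f(1.16) = -0.076260
z_2 = 1.160000 − (-0.076260)·(1.160000 − 1.090000) / (-0.076260 − 0.015585) = 1.160000 − (-0.005338)/(-0.091846) = 1.101878
f(1.101878) = 0.000151
z_3 = 1.101878 − 0.000151·(1.101878 − 1.160000) / (0.000151 − (-0.076260)) = 1.101878 − (-0.000009)/(0.076412) = 1.101993

1.1019, 1.1020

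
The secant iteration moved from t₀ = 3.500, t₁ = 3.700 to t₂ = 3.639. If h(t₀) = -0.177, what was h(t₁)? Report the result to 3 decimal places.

0.078

The secant line through (3.500, -0.177) and (3.700, h(t₁)) crosses zero at t₂ = 3.639.
So (3.500, -0.177), (3.700, h(t₁)), (3.639, 0) are collinear:
h(t₁) = -0.177 · (3.700 − 3.639) / (3.500 − 3.639) = -0.177 · (0.06100)/(-0.13900) = 0.07768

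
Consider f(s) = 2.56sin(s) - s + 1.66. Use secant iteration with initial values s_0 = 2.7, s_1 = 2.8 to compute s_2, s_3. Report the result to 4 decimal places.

2.7161, 2.7163

f(2.7) = 0.054092, f(2.8) = -0.282430
s_2 = 2.800000 − (-0.282430)·(2.800000 − 2.700000) / (-0.282430 − 0.054092) = 2.800000 − (-0.028243)/(-0.336523) = 2.716074
f(2.716074) = 0.000677
s_3 = 2.716074 − 0.000677·(2.716074 − 2.800000) / (0.000677 − (-0.282430)) = 2.716074 − (-0.000057)/(0.283107) = 2.716275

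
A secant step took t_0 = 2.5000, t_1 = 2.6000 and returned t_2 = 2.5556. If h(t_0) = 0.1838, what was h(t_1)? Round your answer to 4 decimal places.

The secant line through (2.5000, 0.1838) and (2.6000, h(t_1)) crosses zero at t_2 = 2.5556.
So (2.5000, 0.1838), (2.6000, h(t_1)), (2.5556, 0) are collinear:
h(t_1) = 0.1838 · (2.6000 − 2.5556) / (2.5000 − 2.5556) = 0.1838 · (0.044400)/(-0.055600) = -0.146776

-0.1468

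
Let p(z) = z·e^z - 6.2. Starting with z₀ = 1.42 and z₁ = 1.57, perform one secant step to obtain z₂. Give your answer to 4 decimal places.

1.4492

p(1.42) = -0.325289, p(1.57) = 1.346438
z₂ = 1.570000 − 1.346438·(1.570000 − 1.420000) / (1.346438 − (-0.325289)) = 1.570000 − (0.201966)/(1.671727) = 1.449187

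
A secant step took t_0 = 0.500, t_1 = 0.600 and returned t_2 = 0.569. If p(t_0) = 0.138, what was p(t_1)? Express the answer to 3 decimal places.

The secant line through (0.500, 0.138) and (0.600, p(t_1)) crosses zero at t_2 = 0.569.
So (0.500, 0.138), (0.600, p(t_1)), (0.569, 0) are collinear:
p(t_1) = 0.138 · (0.600 − 0.569) / (0.500 − 0.569) = 0.138 · (0.03100)/(-0.06900) = -0.06200

-0.062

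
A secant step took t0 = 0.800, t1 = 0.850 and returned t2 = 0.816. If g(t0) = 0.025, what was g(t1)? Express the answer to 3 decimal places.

The secant line through (0.800, 0.025) and (0.850, g(t1)) crosses zero at t2 = 0.816.
So (0.800, 0.025), (0.850, g(t1)), (0.816, 0) are collinear:
g(t1) = 0.025 · (0.850 − 0.816) / (0.800 − 0.816) = 0.025 · (0.03400)/(-0.01600) = -0.05313

-0.053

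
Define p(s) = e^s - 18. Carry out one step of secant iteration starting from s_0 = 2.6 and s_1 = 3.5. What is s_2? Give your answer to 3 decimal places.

2.808

p(2.6) = -4.53626, p(3.5) = 15.11545
s_2 = 3.50000 − 15.11545·(3.50000 − 2.60000) / (15.11545 − (-4.53626)) = 3.50000 − (13.60391)/(19.65171) = 2.80775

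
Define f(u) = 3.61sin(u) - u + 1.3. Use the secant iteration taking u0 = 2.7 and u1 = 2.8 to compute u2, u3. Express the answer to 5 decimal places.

f(2.7) = 0.1428414, f(2.8) = -0.2906928
u2 = 2.8000000 − (-0.2906928)·(2.8000000 − 2.7000000) / (-0.2906928 − 0.1428414) = 2.8000000 − (-0.0290693)/(-0.4335341) = 2.7329481
f(2.7329481) = 0.0015425
u3 = 2.7329481 − 0.0015425·(2.7329481 − 2.8000000) / (0.0015425 − (-0.2906928)) = 2.7329481 − (-0.0001034)/(0.2922353) = 2.7333020

2.73295, 2.73330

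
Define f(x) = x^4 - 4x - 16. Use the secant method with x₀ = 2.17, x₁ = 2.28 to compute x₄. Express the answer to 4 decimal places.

f(2.17) = -2.506261, f(2.28) = 1.903363
x₂ = 2.280000 − 1.903363·(2.280000 − 2.170000) / (1.903363 − (-2.506261)) = 2.280000 − (0.209370)/(4.409623) = 2.232520
f(2.232520) = -0.088382
x₃ = 2.232520 − (-0.088382)·(2.232520 − 2.280000) / (-0.088382 − 1.903363) = 2.232520 − (0.004196)/(-1.991745) = 2.234627
f(2.234627) = -0.002901
x₄ = 2.234627 − (-0.002901)·(2.234627 − 2.232520) / (-0.002901 − (-0.088382)) = 2.234627 − (-0.000006)/(0.085481) = 2.234698

2.2347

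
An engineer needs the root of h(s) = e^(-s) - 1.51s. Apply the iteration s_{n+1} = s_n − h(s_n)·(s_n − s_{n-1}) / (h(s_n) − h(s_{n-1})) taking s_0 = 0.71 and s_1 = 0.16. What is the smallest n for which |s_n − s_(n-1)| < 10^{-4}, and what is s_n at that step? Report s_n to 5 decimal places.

h(0.71) = -0.5804558, h(0.16) = 0.6105438
s_2 = 0.1600000 − 0.6105438·(-0.5500000)/(1.1909996) = 0.4419473;  |Δ| = 0.2819473
h(0.4419473) = -0.0245569
s_3 = 0.4419473 − (-0.0245569)·(0.2819473)/(-0.6351006) = 0.4310455;  |Δ| = 0.0109018
h(0.4310455) = -0.0010493
s_4 = 0.4310455 − (-0.0010493)·(-0.0109018)/(0.0235075) = 0.4305589;  |Δ| = 0.0004866
h(0.4305589) = 0.0000018
s_5 = 0.4305589 − 0.0000018·(-0.0004866)/(0.0010511) = 0.4305597;  |Δ| = 0.0000008
|s_5 − s_4| = 0.0000008 < 10^{-4}

n = 5, s_n = 0.43056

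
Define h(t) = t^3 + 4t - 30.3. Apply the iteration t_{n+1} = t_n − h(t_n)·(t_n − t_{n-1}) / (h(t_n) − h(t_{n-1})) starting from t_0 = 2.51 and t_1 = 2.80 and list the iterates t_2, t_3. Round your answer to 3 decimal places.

2.687, 2.693

h(2.51) = -4.44675, h(2.80) = 2.85200
t_2 = 2.80000 − 2.85200·(2.80000 − 2.51000) / (2.85200 − (-4.44675)) = 2.80000 − (0.82708)/(7.29875) = 2.68668
h(2.68668) = -0.16010
t_3 = 2.68668 − (-0.16010)·(2.68668 − 2.80000) / (-0.16010 − 2.85200) = 2.68668 − (0.01814)/(-3.01210) = 2.69271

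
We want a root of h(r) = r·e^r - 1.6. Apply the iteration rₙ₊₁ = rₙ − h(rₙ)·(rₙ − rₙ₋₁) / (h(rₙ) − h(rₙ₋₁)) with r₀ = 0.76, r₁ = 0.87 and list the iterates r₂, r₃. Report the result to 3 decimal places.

0.754, 0.753

h(0.76) = 0.02509, h(0.87) = 0.47661
r₂ = 0.87000 − 0.47661·(0.87000 − 0.76000) / (0.47661 − 0.02509) = 0.87000 − (0.05243)/(0.45152) = 0.75389
h(0.75389) = 0.00220
r₃ = 0.75389 − 0.00220·(0.75389 − 0.87000) / (0.00220 − 0.47661) = 0.75389 − (-0.00026)/(-0.47442) = 0.75335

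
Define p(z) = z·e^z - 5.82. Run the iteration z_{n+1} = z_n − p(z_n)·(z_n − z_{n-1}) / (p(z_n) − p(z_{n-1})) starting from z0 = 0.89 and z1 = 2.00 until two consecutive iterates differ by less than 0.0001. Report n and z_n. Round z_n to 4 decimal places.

n = 7, z_n = 1.4145

p(0.89) = -3.652735, p(2.00) = 8.958112
z2 = 2.000000 − 8.958112·(1.110000)/(12.610847) = 1.211512;  |Δ| = 0.788488
p(1.211512) = -1.751067
z3 = 1.211512 − (-1.751067)·(-0.788488)/(-10.709180) = 1.340438;  |Δ| = 0.128926
p(1.340438) = -0.698565
z4 = 1.340438 − (-0.698565)·(0.128926)/(1.052503) = 1.426009;  |Δ| = 0.085571
p(1.426009) = 0.115128
z5 = 1.426009 − 0.115128·(0.085571)/(0.813692) = 1.413902;  |Δ| = 0.012107
p(1.413902) = -0.006082
z6 = 1.413902 − (-0.006082)·(-0.012107)/(-0.121209) = 1.414509;  |Δ| = 0.000607
p(1.414509) = -0.000049
z7 = 1.414509 − (-0.000049)·(0.000607)/(0.006032) = 1.414514;  |Δ| = 0.000005
|z7 − z6| = 0.000005 < 0.0001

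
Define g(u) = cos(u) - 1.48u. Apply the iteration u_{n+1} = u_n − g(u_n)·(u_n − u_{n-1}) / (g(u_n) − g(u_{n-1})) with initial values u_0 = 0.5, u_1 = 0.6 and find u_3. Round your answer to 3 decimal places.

g(0.5) = 0.13758, g(0.6) = -0.06266
u_2 = 0.60000 − (-0.06266)·(0.60000 − 0.50000) / (-0.06266 − 0.13758) = 0.60000 − (-0.00627)/(-0.20025) = 0.56871
g(0.56871) = 0.00091
u_3 = 0.56871 − 0.00091·(0.56871 − 0.60000) / (0.00091 − (-0.06266)) = 0.56871 − (-0.00003)/(0.06358) = 0.56916

0.569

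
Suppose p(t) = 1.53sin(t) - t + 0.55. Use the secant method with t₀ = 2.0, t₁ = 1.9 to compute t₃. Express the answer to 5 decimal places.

p(2.0) = -0.0587749, p(1.9) = 0.0978391
t₂ = 1.9000000 − 0.0978391·(1.9000000 − 2.0000000) / (0.0978391 − (-0.0587749)) = 1.9000000 − (-0.0097839)/(0.1566141) = 1.9624715
p(1.9624715) = 0.0016630
t₃ = 1.9624715 − 0.0016630·(1.9624715 − 1.9000000) / (0.0016630 − 0.0978391) = 1.9624715 − (0.0001039)/(-0.0961762) = 1.9635517

1.96355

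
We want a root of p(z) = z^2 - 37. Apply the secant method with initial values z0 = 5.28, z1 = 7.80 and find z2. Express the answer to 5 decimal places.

5.97737

p(5.28) = -9.1216000, p(7.80) = 23.8400000
z2 = 7.8000000 − 23.8400000·(7.8000000 − 5.2800000) / (23.8400000 − (-9.1216000)) = 7.8000000 − (60.0768000)/(32.9616000) = 5.9773700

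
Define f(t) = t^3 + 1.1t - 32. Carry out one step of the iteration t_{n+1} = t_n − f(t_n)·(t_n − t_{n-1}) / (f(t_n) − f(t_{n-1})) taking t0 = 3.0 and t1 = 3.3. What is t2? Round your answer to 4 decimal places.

f(3.0) = -1.700000, f(3.3) = 7.567000
t2 = 3.300000 − 7.567000·(3.300000 − 3.000000) / (7.567000 − (-1.700000)) = 3.300000 − (2.270100)/(9.267000) = 3.055034

3.0550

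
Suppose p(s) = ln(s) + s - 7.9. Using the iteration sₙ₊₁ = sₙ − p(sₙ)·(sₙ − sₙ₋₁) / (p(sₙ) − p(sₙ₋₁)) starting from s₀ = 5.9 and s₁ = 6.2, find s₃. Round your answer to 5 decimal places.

p(5.9) = -0.2250476, p(6.2) = 0.1245493
s₂ = 6.2000000 − 0.1245493·(6.2000000 − 5.9000000) / (0.1245493 − (-0.2250476)) = 6.2000000 − (0.0373648)/(0.3495969) = 6.0931204
p(6.0931204) = 0.0002807
s₃ = 6.0931204 − 0.0002807·(6.0931204 − 6.2000000) / (0.0002807 − 0.1245493) = 6.0931204 − (-0.0000300)/(-0.1242686) = 6.0928790

6.09288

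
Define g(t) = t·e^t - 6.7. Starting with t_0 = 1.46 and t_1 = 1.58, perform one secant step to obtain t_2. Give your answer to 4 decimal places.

g(1.46) = -0.413299, g(1.58) = 0.970830
t_2 = 1.580000 − 0.970830·(1.580000 − 1.460000) / (0.970830 − (-0.413299)) = 1.580000 − (0.116500)/(1.384129) = 1.495832

1.4958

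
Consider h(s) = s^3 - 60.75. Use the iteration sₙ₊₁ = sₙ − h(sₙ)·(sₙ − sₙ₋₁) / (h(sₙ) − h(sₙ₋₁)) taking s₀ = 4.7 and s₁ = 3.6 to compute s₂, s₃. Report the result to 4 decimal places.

h(4.7) = 43.073000, h(3.6) = -14.094000
s₂ = 3.600000 − (-14.094000)·(3.600000 − 4.700000) / (-14.094000 − 43.073000) = 3.600000 − (15.503400)/(-57.167000) = 3.871195
h(3.871195) = -2.735692
s₃ = 3.871195 − (-2.735692)·(3.871195 − 3.600000) / (-2.735692 − (-14.094000)) = 3.871195 − (-0.741906)/(11.358308) = 3.936513

3.8712, 3.9365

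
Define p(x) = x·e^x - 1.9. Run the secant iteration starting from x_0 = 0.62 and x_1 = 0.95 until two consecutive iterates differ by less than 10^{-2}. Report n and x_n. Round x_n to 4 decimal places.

p(0.62) = -0.747465, p(0.95) = 0.556424
x_2 = 0.950000 − 0.556424·(0.330000)/(1.303889) = 0.809175;  |Δ| = 0.140825
p(0.809175) = -0.082549
x_3 = 0.809175 − (-0.082549)·(-0.140825)/(-0.638973) = 0.827368;  |Δ| = 0.018193
p(0.827368) = -0.007568
x_4 = 0.827368 − (-0.007568)·(0.018193)/(0.074981) = 0.829204;  |Δ| = 0.001836
|x_4 − x_3| = 0.001836 < 10^{-2}

n = 4, x_n = 0.8292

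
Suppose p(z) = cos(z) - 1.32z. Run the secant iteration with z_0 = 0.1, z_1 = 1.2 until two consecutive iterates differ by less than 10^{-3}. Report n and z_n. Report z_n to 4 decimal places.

n = 5, z_n = 0.6176

p(0.1) = 0.863004, p(1.2) = -1.221642
z_2 = 1.200000 − (-1.221642)·(1.100000)/(-2.084646) = 0.555379;  |Δ| = 0.644621
p(0.555379) = 0.116600
z_3 = 0.555379 − 0.116600·(-0.644621)/(1.338242) = 0.611545;  |Δ| = 0.056165
p(0.611545) = 0.011523
z_4 = 0.611545 − 0.011523·(0.056165)/(-0.105077) = 0.617704;  |Δ| = 0.006160
p(0.617704) = -0.000159
z_5 = 0.617704 − (-0.000159)·(0.006160)/(-0.011682) = 0.617620;  |Δ| = 0.000084
|z_5 − z_4| = 0.000084 < 10^{-3}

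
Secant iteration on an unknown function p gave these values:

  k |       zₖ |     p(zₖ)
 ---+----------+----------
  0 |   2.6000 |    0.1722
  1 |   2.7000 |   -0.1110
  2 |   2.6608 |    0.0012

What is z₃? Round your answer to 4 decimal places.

2.6612

z₃ = 2.6608 − 0.0012·(2.6608 − 2.7000) / (0.0012 − (-0.1110))
   = 2.6608 − (-0.000047)/(0.112200) = 2.661219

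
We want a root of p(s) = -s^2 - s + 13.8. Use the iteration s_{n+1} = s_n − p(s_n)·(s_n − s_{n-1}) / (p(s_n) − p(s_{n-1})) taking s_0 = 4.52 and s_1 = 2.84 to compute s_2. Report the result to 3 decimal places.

p(4.52) = -11.15040, p(2.84) = 2.89440
s_2 = 2.84000 − 2.89440·(2.84000 − 4.52000) / (2.89440 − (-11.15040)) = 2.84000 − (-4.86259)/(14.04480) = 3.18622

3.186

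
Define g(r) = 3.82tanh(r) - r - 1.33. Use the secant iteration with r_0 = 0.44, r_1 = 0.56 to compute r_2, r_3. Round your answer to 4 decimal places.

g(0.44) = -0.189878, g(0.56) = 0.050474
r_2 = 0.560000 − 0.050474·(0.560000 − 0.440000) / (0.050474 − (-0.189878)) = 0.560000 − (0.006057)/(0.240352) = 0.534800
g(0.534800) = 0.003339
r_3 = 0.534800 − 0.003339·(0.534800 − 0.560000) / (0.003339 − 0.050474) = 0.534800 − (-0.000084)/(-0.047134) = 0.533015

0.5348, 0.5330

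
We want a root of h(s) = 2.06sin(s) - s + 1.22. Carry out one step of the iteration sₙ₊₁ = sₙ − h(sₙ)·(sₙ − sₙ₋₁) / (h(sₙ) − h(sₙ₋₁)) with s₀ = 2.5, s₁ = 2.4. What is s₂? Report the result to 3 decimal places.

h(2.5) = -0.04715, h(2.4) = 0.21145
s₂ = 2.40000 − 0.21145·(2.40000 − 2.50000) / (0.21145 − (-0.04715)) = 2.40000 − (-0.02115)/(0.25860) = 2.48177

2.482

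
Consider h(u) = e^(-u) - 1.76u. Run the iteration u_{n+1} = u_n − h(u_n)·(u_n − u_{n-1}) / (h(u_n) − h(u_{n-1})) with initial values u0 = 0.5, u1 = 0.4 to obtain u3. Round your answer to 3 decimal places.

0.386

h(0.5) = -0.27347, h(0.4) = -0.03368
u2 = 0.40000 − (-0.03368)·(0.40000 − 0.50000) / (-0.03368 − (-0.27347)) = 0.40000 − (0.00337)/(0.23979) = 0.38595
h(0.38595) = 0.00052
u3 = 0.38595 − 0.00052·(0.38595 − 0.40000) / (0.00052 − (-0.03368)) = 0.38595 − (-0.00001)/(0.03420) = 0.38617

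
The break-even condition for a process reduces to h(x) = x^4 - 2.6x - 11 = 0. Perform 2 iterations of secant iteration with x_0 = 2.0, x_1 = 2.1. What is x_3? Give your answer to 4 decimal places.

2.0067

h(2.0) = -0.200000, h(2.1) = 2.988100
x_2 = 2.100000 − 2.988100·(2.100000 − 2.000000) / (2.988100 − (-0.200000)) = 2.100000 − (0.298810)/(3.188100) = 2.006273
h(2.006273) = -0.014618
x_3 = 2.006273 − (-0.014618)·(2.006273 − 2.100000) / (-0.014618 − 2.988100) = 2.006273 − (0.001370)/(-3.002718) = 2.006730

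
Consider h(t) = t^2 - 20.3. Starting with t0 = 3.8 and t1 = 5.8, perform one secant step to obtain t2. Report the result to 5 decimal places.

h(3.8) = -5.8600000, h(5.8) = 13.3400000
t2 = 5.8000000 − 13.3400000·(5.8000000 − 3.8000000) / (13.3400000 − (-5.8600000)) = 5.8000000 − (26.6800000)/(19.2000000) = 4.4104167

4.41042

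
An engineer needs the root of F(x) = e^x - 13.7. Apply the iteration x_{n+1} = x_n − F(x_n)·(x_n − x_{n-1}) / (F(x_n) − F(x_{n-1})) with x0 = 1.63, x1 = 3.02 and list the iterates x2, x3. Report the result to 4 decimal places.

F(1.63) = -8.596125, F(3.02) = 6.791292
x2 = 3.020000 − 6.791292·(3.020000 − 1.630000) / (6.791292 − (-8.596125)) = 3.020000 − (9.439895)/(15.387417) = 2.406519
F(2.406519) = -2.604734
x3 = 2.406519 − (-2.604734)·(2.406519 − 3.020000) / (-2.604734 − 6.791292) = 2.406519 − (1.597956)/(-9.396026) = 2.576586

2.4065, 2.5766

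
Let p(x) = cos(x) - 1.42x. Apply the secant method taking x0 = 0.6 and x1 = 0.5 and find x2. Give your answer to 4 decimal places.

p(0.6) = -0.026664, p(0.5) = 0.167583
x2 = 0.500000 − 0.167583·(0.500000 − 0.600000) / (0.167583 − (-0.026664)) = 0.500000 − (-0.016758)/(0.194247) = 0.586273

0.5863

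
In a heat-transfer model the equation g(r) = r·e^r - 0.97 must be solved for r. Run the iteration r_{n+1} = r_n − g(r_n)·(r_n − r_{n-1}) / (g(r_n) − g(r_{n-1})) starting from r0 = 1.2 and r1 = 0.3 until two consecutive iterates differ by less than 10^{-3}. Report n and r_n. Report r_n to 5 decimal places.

g(1.2) = 3.0141403, g(0.3) = -0.5650424
r2 = 0.3000000 − (-0.5650424)·(-0.9000000)/(-3.5791827) = 0.4420822;  |Δ| = 0.1420822
g(0.4420822) = -0.2821450
r3 = 0.4420822 − (-0.2821450)·(0.1420822)/(0.2828973) = 0.5837866;  |Δ| = 0.1417044
g(0.5837866) = 0.0766208
r4 = 0.5837866 − 0.0766208·(0.1417044)/(0.3587658) = 0.5535231;  |Δ| = 0.0302635
g(0.5535231) = -0.0072185
r5 = 0.5535231 − (-0.0072185)·(-0.0302635)/(-0.0838393) = 0.5561287;  |Δ| = 0.0026057
g(0.5561287) = -0.0001625
r6 = 0.5561287 − (-0.0001625)·(0.0026057)/(0.0070560) = 0.5561887;  |Δ| = 0.0000600
|r6 − r5| = 0.0000600 < 10^{-3}

n = 6, r_n = 0.55619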